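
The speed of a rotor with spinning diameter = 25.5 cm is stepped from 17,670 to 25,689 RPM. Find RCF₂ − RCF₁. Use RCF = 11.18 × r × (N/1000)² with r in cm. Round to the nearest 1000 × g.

50000 x g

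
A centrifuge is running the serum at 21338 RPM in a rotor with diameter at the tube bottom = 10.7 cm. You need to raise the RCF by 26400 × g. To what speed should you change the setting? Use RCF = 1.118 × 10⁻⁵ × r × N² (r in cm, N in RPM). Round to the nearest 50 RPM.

≈ 29950 RPM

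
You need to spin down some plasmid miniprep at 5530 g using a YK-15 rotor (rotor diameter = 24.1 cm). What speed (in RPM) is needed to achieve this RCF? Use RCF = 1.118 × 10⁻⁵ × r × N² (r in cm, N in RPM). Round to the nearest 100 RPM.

6400 RPM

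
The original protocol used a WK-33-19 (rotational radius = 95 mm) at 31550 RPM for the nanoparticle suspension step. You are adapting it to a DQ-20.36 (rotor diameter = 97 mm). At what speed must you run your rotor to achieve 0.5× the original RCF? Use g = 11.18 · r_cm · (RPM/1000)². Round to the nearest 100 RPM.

Original rotor: r = 95 mm = 9.5 cm
RCF_original = 11.18 × 9.5 × (31.55)² = 11.18 × 9.5 × 995.4025 ≈ 105,721.7 × g
Target RCF = 0.5 × 105,721.7 ≈ 52,860.8 × g
Your rotor: r = 97 mm / 2 = 48.5 mm = 4.85 cm
52,860.8 = 11.18 × 4.85 × (N/1000)²
(N/1000)² = 52,860.8 / 54.223 = 974.8778
N = 1000 × √974.8778 ≈ 31,223.0

31200 RPM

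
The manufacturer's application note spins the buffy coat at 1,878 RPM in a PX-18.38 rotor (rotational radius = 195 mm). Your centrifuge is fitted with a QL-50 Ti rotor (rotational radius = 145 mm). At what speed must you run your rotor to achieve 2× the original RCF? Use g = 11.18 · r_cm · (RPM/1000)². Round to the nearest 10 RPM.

Original rotor: r = 195 mm = 19.5 cm
RCF_original = 11.18 × 19.5 × (1.878)² = 11.18 × 19.5 × 3.526884 ≈ 768.9 × g
Target RCF = 2 × 768.9 ≈ 1,537.8 × g
Your rotor: r = 145 mm = 14.5 cm
1,537.8 = 11.18 × 14.5 × (N/1000)²
(N/1000)² = 1,537.8 / 162.11 = 9.486151
N = 1000 × √9.486151 ≈ 3,080.0

≈ 3080 RPM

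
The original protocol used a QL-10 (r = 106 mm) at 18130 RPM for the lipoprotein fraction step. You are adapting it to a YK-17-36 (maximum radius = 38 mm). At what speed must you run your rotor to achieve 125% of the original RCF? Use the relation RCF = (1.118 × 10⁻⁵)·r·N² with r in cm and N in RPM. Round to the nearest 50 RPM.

Original rotor: r = 106 mm = 10.6 cm
RCF_original = 1.118 × 10⁻⁵ × 10.6 × (18130)² = 1.118 × 10⁻⁵ × 10.6 × 328,696,900 ≈ 38,953.2 × g
Target RCF = 1.25 × 38,953.2 ≈ 48,691.5 × g
Your rotor: r = 38 mm = 3.8 cm
48,691.5 = 1.118 × 10⁻⁵ × 3.8 × N²
N² = 48,691.5 / (4.2484 × 10⁻⁵) = 1,146,113,831
N ≈ √1,146,113,831 ≈ 33,854.3

≈ 33850 RPM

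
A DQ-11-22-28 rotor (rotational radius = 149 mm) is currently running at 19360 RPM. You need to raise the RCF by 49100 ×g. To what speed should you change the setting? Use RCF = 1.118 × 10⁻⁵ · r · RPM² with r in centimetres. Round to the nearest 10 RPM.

N₂ ≈ 25880 RPM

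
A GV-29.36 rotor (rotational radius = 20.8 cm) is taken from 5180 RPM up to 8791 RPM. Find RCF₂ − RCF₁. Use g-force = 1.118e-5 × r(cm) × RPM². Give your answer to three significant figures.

RCF₁ = 1.118 × 10⁻⁵ × 20.8 × (5180)² = 1.118 × 10⁻⁵ × 20.8 × 26,832,400 ≈ 6,239.7 × g
RCF₂ = 1.118 × 10⁻⁵ × 20.8 × (8791)² = 1.118 × 10⁻⁵ × 20.8 × 77,281,681 ≈ 17,971.4 × g
Increase = 17,971.4 − 6,239.7 = 11,731.7

11700 x g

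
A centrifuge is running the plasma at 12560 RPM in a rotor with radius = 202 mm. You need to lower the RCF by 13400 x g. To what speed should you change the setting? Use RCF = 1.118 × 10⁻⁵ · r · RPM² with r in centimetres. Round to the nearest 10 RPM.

≈ 9920 RPM

r = 202 mm = 20.2 cm
Current RCF = 1.118 × 10⁻⁵ × 20.2 × (12560)² = 1.118 × 10⁻⁵ × 20.2 × 157,753,600 ≈ 35,626.4 × g
Target RCF = 35,626.4 − 13,400 = 22,226.4 × g
N² = 22,226.4 / (22.5836 × 10⁻⁵) = 98,418,321
N ≈ √98,418,321 ≈ 9,920.6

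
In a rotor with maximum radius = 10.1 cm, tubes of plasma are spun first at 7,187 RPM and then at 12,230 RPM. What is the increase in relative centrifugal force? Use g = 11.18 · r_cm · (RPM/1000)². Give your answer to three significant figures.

≈ 11100 x g

RCF₁ = 11.18 × 10.1 × (7.187)² = 11.18 × 10.1 × 51.652969 ≈ 5,832.5 × g
RCF₂ = 11.18 × 10.1 × (12.23)² = 11.18 × 10.1 × 149.5729 ≈ 16,889.5 × g
Increase = 16,889.5 − 5,832.5 = 11,057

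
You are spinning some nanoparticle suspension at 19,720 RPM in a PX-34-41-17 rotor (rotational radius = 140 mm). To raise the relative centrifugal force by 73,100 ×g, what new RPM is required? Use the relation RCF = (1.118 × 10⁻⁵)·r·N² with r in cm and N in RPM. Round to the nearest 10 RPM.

29260 RPM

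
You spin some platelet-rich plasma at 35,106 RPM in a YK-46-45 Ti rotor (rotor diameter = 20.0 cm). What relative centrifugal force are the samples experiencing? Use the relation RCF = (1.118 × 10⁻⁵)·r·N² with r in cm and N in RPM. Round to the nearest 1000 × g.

≈ 138000 x g

r = 20.0 / 2 = 10 cm
RCF = 1.118 × 10⁻⁵ × 10 × (35106)² = 1.118 × 10⁻⁵ × 10 × 1,232,431,236 ≈ 137,785.8 × g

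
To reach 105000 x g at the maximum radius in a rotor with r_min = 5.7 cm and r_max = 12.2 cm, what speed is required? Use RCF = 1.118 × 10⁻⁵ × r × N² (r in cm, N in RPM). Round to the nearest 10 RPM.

27750 RPM

Use r_max = 12.2 cm.
RCF = 1.118 × 10⁻⁵ × r × N²
105,000 = 1.118 × 10⁻⁵ × 12.2 × N²
N² = 105,000 / (13.6396 × 10⁻⁵) = 769,817,297
N ≈ √769,817,297 ≈ 27,745.6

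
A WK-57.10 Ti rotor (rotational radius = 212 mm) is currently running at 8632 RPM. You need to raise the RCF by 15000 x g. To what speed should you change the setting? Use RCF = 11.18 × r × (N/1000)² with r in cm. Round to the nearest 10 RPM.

11740 RPM

r = 212 mm = 21.2 cm
Current RCF = 11.18 × 21.2 × (8.632)² = 11.18 × 21.2 × 74.511424 ≈ 17,660.4 × g
Target RCF = 17,660.4 + 15,000 = 32,660.4 × g
(N/1000)² = 32,660.4 / 237.016 = 137.7983
N = 1000 × √137.7983 ≈ 11,738.8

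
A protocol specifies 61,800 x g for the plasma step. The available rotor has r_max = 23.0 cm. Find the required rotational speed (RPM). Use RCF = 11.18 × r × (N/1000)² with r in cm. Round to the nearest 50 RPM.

61,800 = 11.18 × 23 × (N/1000)²
(N/1000)² = 61,800 / 257.14 = 240.336
N = 1000 × √240.336 ≈ 15,502.8

N ≈ 15500 RPM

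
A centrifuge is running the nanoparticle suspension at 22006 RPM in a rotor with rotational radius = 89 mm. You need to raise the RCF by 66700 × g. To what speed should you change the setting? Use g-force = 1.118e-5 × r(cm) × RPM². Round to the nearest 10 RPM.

r = 89 mm = 8.9 cm
Current RCF = 1.118 × 10⁻⁵ × 8.9 × (22006)² = 1.118 × 10⁻⁵ × 8.9 × 484,264,036 ≈ 48,185.2 × g
Target RCF = 48,185.2 + 66,700 = 114,885.2 × g
N² = 114,885.2 / (9.9502 × 10⁻⁵) = 1,154,601,918
N ≈ √1,154,601,918 ≈ 33,979.4

33980 RPM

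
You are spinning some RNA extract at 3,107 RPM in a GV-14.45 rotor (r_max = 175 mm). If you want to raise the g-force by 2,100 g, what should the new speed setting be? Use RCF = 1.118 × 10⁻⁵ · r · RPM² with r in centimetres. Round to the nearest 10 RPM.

N₂ ≈ 4520 RPM

r = 175 mm = 17.5 cm
Current RCF = 1.118 × 10⁻⁵ × 17.5 × (3107)² = 1.118 × 10⁻⁵ × 17.5 × 9,653,449 ≈ 1,888.7 × g
Target RCF = 1,888.7 + 2,100 = 3,988.7 × g
N² = 3,988.7 / (19.565 × 10⁻⁵) = 20,386,915
N ≈ √20,386,915 ≈ 4,515.2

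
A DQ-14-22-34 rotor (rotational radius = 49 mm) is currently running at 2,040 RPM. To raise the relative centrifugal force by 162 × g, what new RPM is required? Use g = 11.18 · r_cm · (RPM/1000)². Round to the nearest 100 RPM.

N₂ ≈ 2700 RPM

r = 49 mm = 4.9 cm
Current RCF = 11.18 × 4.9 × (2.04)² = 11.18 × 4.9 × 4.1616 ≈ 228 × g
Target RCF = 228 + 162 = 390 × g
(N/1000)² = 390 / 54.782 = 7.119127
N = 1000 × √7.119127 ≈ 2,668.2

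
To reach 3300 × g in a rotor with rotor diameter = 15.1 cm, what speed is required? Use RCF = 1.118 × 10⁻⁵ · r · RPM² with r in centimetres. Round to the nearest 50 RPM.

6250 RPM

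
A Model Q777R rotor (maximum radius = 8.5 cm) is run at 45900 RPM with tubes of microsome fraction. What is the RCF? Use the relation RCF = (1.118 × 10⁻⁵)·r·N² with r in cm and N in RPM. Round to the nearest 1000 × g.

≈ 200000 g

RCF = 1.118 × 10⁻⁵ × r × N²
RCF = 1.118 × 10⁻⁵ × 8.5 × (45900)² = 1.118 × 10⁻⁵ × 8.5 × 2,106,810,000 ≈ 200,210.2 × g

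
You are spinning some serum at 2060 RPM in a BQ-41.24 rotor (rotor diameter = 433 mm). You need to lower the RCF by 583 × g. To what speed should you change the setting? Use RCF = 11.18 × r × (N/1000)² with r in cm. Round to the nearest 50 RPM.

r = 433 mm / 2 = 216.5 mm = 21.65 cm
Current RCF = 11.18 × 21.65 × (2.06)² = 11.18 × 21.65 × 4.2436 ≈ 1,027.2 × g
Target RCF = 1,027.2 − 583 = 444.2 × g
(N/1000)² = 444.2 / 242.047 = 1.835181
N = 1000 × √1.835181 ≈ 1,354.7

≈ 1350 RPM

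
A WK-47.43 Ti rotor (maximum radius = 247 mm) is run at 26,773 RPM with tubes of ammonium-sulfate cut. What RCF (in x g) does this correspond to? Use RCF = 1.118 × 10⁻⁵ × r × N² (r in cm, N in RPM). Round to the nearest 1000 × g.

r = 247 mm = 24.7 cm
RCF = 1.118 × 10⁻⁵ × 24.7 × (26773)² = 1.118 × 10⁻⁵ × 24.7 × 716,793,529 ≈ 197,939.7 × g

RCF ≈ 198000 x g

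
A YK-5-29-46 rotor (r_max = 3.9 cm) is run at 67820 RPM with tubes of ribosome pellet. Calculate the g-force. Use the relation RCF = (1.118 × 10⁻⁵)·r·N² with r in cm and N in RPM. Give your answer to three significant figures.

≈ 201000 g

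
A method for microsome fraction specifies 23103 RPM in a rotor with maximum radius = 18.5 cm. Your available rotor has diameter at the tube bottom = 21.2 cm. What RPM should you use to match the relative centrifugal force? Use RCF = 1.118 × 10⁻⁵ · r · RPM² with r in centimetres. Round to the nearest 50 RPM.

30500 RPM

RCF = 1.118 × 10⁻⁵ × r × N²
RCF_original = 1.118 × 10⁻⁵ × 18.5 × (23103)² = 1.118 × 10⁻⁵ × 18.5 × 533,748,609 ≈ 110,395.2 × g
Your rotor: r = 21.2 / 2 = 10.6 cm
110,395.2 = 1.118 × 10⁻⁵ × 10.6 × N²
N² = 110,395.2 / (11.8508 × 10⁻⁵) = 931,542,174
N ≈ √931,542,174 ≈ 30,521.2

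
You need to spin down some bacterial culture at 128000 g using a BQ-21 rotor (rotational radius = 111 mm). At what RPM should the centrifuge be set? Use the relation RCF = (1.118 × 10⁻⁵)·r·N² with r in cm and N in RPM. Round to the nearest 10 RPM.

r = 111 mm = 11.1 cm
128,000 = 1.118 × 10⁻⁵ × 11.1 × N²
N² = 128,000 / (12.4098 × 10⁻⁵) = 1,031,442,892
N ≈ √1,031,442,892 ≈ 32,116.1

32120 RPM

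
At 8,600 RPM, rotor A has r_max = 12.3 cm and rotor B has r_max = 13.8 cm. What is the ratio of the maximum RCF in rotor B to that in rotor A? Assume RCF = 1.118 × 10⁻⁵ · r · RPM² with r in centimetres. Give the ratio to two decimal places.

At fixed N, RCF ∝ r, so RCF_B/RCF_A = r_B/r_A = 13.8 / 12.3 = 1.1220.

1.12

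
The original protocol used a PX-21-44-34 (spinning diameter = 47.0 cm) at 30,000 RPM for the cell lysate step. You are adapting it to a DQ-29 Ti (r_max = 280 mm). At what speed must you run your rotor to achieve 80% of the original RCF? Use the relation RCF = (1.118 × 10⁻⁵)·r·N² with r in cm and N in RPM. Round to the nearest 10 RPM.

24580 RPM

Original rotor: r = 47.0 / 2 = 23.5 cm
RCF_original = 1.118 × 10⁻⁵ × 23.5 × (30000)² = 1.118 × 10⁻⁵ × 23.5 × 900,000,000 ≈ 236,457 × g
Target RCF = 0.8 × 236,457 ≈ 189,165.6 × g
Your rotor: r = 280 mm = 28.0 cm
189,165.6 = 1.118 × 10⁻⁵ × 28 × N²
N² = 189,165.6 / (31.304 × 10⁻⁵) = 604,285,714
N ≈ √604,285,714 ≈ 24,582.2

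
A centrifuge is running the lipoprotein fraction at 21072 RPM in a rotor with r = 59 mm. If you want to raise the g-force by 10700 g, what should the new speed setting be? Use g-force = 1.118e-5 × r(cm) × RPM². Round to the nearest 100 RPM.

≈ 24600 RPM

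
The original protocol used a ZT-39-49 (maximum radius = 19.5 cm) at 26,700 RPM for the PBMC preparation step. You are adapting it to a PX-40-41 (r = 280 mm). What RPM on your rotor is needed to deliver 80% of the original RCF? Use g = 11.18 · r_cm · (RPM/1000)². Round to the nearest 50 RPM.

RCF_original = 11.18 × 19.5 × (26.7)² = 11.18 × 19.5 × 712.89 ≈ 155,417.1 × g
Target RCF = 0.8 × 155,417.1 ≈ 124,333.7 × g
Your rotor: r = 280 mm = 28.0 cm
124,333.7 = 11.18 × 28 × (N/1000)²
(N/1000)² = 124,333.7 / 313.04 = 397.1815
N = 1000 × √397.1815 ≈ 19,929.4

19950 RPM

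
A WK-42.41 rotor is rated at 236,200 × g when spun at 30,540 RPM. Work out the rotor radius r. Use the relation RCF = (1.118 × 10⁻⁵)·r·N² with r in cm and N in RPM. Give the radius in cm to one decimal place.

236200 = 1.118 × 10⁻⁵ × r × (30540)²
r = 236200 / (1.118 × 10⁻⁵ × 932,691,600) = 236200 / 10427.49 ≈ 22.652 cm

≈ 22.7 cm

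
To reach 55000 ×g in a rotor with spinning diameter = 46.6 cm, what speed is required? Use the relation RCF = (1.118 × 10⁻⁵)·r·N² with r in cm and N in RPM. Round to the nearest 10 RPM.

r = 46.6 / 2 = 23.3 cm
55,000 = 1.118 × 10⁻⁵ × 23.3 × N²
N² = 55,000 / (26.0494 × 10⁻⁵) = 211,137,301
N ≈ √211,137,301 ≈ 14,530.6

N ≈ 14530 RPM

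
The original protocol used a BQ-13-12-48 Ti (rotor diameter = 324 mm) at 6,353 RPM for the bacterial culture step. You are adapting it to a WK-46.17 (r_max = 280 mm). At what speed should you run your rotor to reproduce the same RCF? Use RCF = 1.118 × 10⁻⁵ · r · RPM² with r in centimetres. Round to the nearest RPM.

≈ 4832 RPM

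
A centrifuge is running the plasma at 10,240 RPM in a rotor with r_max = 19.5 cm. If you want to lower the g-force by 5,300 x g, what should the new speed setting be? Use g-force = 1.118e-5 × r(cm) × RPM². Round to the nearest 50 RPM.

N₂ ≈ 8950 RPM

Current RCF = 1.118 × 10⁻⁵ × 19.5 × (10240)² = 1.118 × 10⁻⁵ × 19.5 × 104,857,600 ≈ 22,860 × g
Target RCF = 22,860 − 5,300 = 17,560 × g
N² = 17,560 / (21.801 × 10⁻⁵) = 80,546,764
N ≈ √80,546,764 ≈ 8,974.8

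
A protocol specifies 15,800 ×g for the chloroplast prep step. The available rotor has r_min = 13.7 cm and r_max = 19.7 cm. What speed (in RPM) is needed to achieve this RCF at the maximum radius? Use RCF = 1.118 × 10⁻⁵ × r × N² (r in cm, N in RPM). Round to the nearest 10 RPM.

Use r_max = 19.7 cm.
RCF = 1.118 × 10⁻⁵ × r × N²
15,800 = 1.118 × 10⁻⁵ × 19.7 × N²
N² = 15,800 / (22.0246 × 10⁻⁵) = 71,737,966
N ≈ √71,737,966 ≈ 8,469.8

8470 RPM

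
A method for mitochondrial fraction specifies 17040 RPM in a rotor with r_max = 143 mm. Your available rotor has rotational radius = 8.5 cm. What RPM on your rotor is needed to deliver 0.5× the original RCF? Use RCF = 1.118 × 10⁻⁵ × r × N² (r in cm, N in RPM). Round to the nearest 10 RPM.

Original rotor: r = 143 mm = 14.3 cm
RCF_original = 1.118 × 10⁻⁵ × 14.3 × (17040)² = 1.118 × 10⁻⁵ × 14.3 × 290,361,600 ≈ 46,421.3 × g
Target RCF = 0.5 × 46,421.3 ≈ 23,210.7 × g
23,210.7 = 1.118 × 10⁻⁵ × 8.5 × N²
N² = 23,210.7 / (9.503 × 10⁻⁵) = 244,246,028
N ≈ √244,246,028 ≈ 15,628.4

≈ 15630 RPM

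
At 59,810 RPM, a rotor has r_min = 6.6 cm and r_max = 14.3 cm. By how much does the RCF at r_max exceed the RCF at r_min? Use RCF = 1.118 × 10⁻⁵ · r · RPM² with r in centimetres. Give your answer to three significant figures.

ΔRCF ≈ 308000 x g

ΔRCF = 1.118 × 10⁻⁵ × (r_max − r_min) × N² = 1.118 × 10⁻⁵ × 7.7 × 3,577,236,100 ≈ 307,949.9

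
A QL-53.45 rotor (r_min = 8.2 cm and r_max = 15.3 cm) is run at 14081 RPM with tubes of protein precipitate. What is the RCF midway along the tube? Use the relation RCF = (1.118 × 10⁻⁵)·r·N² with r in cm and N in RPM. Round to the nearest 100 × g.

r_avg = (8.2 + 15.3) / 2 = 11.75 cm
RCF = 1.118 × 10⁻⁵ × r × N²
RCF = 1.118 × 10⁻⁵ × 11.75 × (14081)² = 1.118 × 10⁻⁵ × 11.75 × 198,274,561 ≈ 26,046.3 × g

RCF ≈ 26000 ×g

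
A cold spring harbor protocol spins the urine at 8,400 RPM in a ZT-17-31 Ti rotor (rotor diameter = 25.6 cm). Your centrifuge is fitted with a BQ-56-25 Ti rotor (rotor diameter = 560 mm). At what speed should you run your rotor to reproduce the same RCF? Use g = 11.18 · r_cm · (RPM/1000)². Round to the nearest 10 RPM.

≈ 5680 RPM

Original rotor: r = 25.6 / 2 = 12.8 cm
RCF_original = 11.18 × 12.8 × (8.4)² = 11.18 × 12.8 × 70.56 ≈ 10,097.4 × g
Your rotor: r = 560 mm / 2 = 280 mm = 28 cm
10,097.4 = 11.18 × 28 × (N/1000)²
(N/1000)² = 10,097.4 / 313.04 = 32.25594
N = 1000 × √32.25594 ≈ 5,679.4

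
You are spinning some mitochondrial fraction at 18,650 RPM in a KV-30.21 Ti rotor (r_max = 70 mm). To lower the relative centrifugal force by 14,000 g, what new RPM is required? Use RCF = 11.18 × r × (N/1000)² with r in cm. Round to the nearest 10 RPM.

≈ 13000 RPM

r = 70 mm = 7.0 cm
Current RCF = 11.18 × 7 × (18.65)² = 11.18 × 7 × 347.8225 ≈ 27,220.6 × g
Target RCF = 27,220.6 − 14,000 = 13,220.6 × g
(N/1000)² = 13,220.6 / 78.26 = 168.9318
N = 1000 × √168.9318 ≈ 12,997.4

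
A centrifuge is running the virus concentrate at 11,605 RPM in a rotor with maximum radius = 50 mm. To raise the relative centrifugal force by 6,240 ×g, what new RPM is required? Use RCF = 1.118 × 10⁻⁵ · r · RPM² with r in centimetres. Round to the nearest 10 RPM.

15690 RPM

r = 50 mm = 5.0 cm
Current RCF = 1.118 × 10⁻⁵ × 5 × (11605)² = 1.118 × 10⁻⁵ × 5 × 134,676,025 ≈ 7,528.4 × g
Target RCF = 7,528.4 + 6,240 = 13,768.4 × g
N² = 13,768.4 / (5.59 × 10⁻⁵) = 246,304,114
N ≈ √246,304,114 ≈ 15,694.1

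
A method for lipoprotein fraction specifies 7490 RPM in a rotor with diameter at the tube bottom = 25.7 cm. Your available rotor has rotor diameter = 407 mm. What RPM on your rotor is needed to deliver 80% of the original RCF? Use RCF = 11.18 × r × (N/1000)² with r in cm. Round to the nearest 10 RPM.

≈ 5320 RPM

Original rotor: r = 25.7 / 2 = 12.85 cm
RCF_original = 11.18 × 12.85 × (7.49)² = 11.18 × 12.85 × 56.1001 ≈ 8,059.5 × g
Target RCF = 0.8 × 8,059.5 ≈ 6,447.6 × g
Your rotor: r = 407 mm / 2 = 203.5 mm = 20.35 cm
6,447.6 = 11.18 × 20.35 × (N/1000)²
(N/1000)² = 6,447.6 / 227.513 = 28.33948
N = 1000 × √28.33948 ≈ 5,323.5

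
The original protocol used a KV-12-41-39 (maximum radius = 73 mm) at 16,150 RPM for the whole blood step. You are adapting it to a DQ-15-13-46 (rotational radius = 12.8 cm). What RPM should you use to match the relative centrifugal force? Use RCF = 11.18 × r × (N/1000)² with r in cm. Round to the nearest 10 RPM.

12200 RPM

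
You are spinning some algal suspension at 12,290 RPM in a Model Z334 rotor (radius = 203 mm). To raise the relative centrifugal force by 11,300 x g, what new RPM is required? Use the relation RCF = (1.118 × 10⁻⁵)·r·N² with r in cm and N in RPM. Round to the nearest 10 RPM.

14170 RPM

r = 203 mm = 20.3 cm
Current RCF = 1.118 × 10⁻⁵ × 20.3 × (12290)² = 1.118 × 10⁻⁵ × 20.3 × 151,044,100 ≈ 34,280.1 × g
Target RCF = 34,280.1 + 11,300 = 45,580.1 × g
N² = 45,580.1 / (22.6954 × 10⁻⁵) = 200,834,090
N ≈ √200,834,090 ≈ 14,171.6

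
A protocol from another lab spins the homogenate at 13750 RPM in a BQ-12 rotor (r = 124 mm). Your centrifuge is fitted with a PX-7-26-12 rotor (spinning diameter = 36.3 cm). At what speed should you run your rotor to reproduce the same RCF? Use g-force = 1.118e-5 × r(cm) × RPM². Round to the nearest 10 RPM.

≈ 11370 RPM

Original rotor: r = 124 mm = 12.4 cm
RCF = 1.118 × 10⁻⁵ × r × N²
RCF_original = 1.118 × 10⁻⁵ × 12.4 × (13750)² = 1.118 × 10⁻⁵ × 12.4 × 189,062,500 ≈ 26,210.1 × g
Your rotor: r = 36.3 / 2 = 18.15 cm
26,210.1 = 1.118 × 10⁻⁵ × 18.15 × N²
N² = 26,210.1 / (20.2917 × 10⁻⁵) = 129,166,605
N ≈ √129,166,605 ≈ 11,365.1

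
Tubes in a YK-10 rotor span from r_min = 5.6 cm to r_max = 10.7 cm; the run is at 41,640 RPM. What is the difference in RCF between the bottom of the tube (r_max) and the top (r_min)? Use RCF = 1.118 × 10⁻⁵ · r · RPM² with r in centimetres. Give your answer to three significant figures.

RCF_max = 1.118 × 10⁻⁵ × 10.7 × (41640)² = 1.118 × 10⁻⁵ × 10.7 × 1,733,889,600 ≈ 207,418.3 × g
RCF_min = 1.118 × 10⁻⁵ × 5.6 × (41640)² = 1.118 × 10⁻⁵ × 5.6 × 1,733,889,600 ≈ 108,555.4 × g
ΔRCF = 207,418.3 − 108,555.4 = 98,862.9

98900 ×g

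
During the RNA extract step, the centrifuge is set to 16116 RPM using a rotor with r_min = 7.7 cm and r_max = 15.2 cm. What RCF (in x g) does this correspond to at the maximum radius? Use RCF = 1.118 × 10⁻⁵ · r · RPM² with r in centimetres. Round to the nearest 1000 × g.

Use r_max = 15.2 cm.
RCF = 1.118 × 10⁻⁵ × r × N²
RCF = 1.118 × 10⁻⁵ × 15.2 × (16116)² = 1.118 × 10⁻⁵ × 15.2 × 259,725,456 ≈ 44,136.7 × g

≈ 44000 x g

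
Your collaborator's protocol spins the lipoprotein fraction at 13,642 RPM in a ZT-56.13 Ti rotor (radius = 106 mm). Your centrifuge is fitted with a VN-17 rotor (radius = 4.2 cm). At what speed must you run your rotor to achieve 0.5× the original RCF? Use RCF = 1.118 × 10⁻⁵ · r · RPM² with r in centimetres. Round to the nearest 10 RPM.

≈ 15320 RPM

Original rotor: r = 106 mm = 10.6 cm
RCF_original = 1.118 × 10⁻⁵ × 10.6 × (13642)² = 1.118 × 10⁻⁵ × 10.6 × 186,104,164 ≈ 22,054.8 × g
Target RCF = 0.5 × 22,054.8 ≈ 11,027.4 × g
11,027.4 = 1.118 × 10⁻⁵ × 4.2 × N²
N² = 11,027.4 / (4.6956 × 10⁻⁵) = 234,845,387
N ≈ √234,845,387 ≈ 15,324.7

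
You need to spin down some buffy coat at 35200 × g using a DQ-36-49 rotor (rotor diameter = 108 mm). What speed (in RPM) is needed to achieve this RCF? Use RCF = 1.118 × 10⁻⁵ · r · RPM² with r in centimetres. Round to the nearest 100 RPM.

24100 RPM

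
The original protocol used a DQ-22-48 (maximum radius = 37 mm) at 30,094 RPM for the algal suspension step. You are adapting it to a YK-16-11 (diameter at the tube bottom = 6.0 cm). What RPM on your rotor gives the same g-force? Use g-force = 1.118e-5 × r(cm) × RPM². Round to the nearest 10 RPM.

≈ 33420 RPM

Original rotor: r = 37 mm = 3.7 cm
RCF = 1.118 × 10⁻⁵ × r × N²
RCF_original = 1.118 × 10⁻⁵ × 3.7 × (30094)² = 1.118 × 10⁻⁵ × 3.7 × 905,648,836 ≈ 37,463.1 × g
Your rotor: r = 6.0 / 2 = 3 cm
37,463.1 = 1.118 × 10⁻⁵ × 3 × N²
N² = 37,463.1 / (3.354 × 10⁻⁵) = 1,116,967,800
N ≈ √1,116,967,800 ≈ 33,421.1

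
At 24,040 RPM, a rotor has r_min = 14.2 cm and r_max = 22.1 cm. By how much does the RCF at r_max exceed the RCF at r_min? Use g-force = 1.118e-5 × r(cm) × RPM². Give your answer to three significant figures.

51000 × g

RCF_max = 1.118 × 10⁻⁵ × 22.1 × (24040)² = 1.118 × 10⁻⁵ × 22.1 × 577,921,600 ≈ 142,791.7 × g
RCF_min = 1.118 × 10⁻⁵ × 14.2 × (24040)² = 1.118 × 10⁻⁵ × 14.2 × 577,921,600 ≈ 91,748.5 × g
ΔRCF = 142,791.7 − 91,748.5 = 51,043.2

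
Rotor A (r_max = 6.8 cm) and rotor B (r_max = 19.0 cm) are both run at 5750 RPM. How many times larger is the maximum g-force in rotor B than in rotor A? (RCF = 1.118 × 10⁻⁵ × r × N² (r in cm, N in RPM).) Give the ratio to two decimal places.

2.79

At fixed N, RCF ∝ r, so RCF_B/RCF_A = r_B/r_A = 19.0 / 6.8 = 2.7941.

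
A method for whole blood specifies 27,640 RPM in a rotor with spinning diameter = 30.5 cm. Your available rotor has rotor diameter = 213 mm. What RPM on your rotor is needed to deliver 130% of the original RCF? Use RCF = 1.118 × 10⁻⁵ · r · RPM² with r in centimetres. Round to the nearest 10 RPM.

≈ 37710 RPM

Original rotor: r = 30.5 / 2 = 15.25 cm
RCF_original = 1.118 × 10⁻⁵ × 15.25 × (27640)² = 1.118 × 10⁻⁵ × 15.25 × 763,969,600 ≈ 130,253 × g
Target RCF = 1.3 × 130,253 ≈ 169,328.9 × g
Your rotor: r = 213 mm / 2 = 106.5 mm = 10.65 cm
169,328.9 = 1.118 × 10⁻⁵ × 10.65 × N²
N² = 169,328.9 / (11.9067 × 10⁻⁵) = 1,422,131,237
N ≈ √1,422,131,237 ≈ 37,711.2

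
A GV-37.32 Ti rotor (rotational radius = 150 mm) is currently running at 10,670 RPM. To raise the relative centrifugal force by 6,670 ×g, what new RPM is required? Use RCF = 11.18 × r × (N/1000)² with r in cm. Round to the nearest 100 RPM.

12400 RPM

r = 150 mm = 15.0 cm
Current RCF = 11.18 × 15 × (10.67)² = 11.18 × 15 × 113.8489 ≈ 19,092.5 × g
Target RCF = 19,092.5 + 6,670 = 25,762.5 × g
(N/1000)² = 25,762.5 / 167.7 = 153.6225
N = 1000 × √153.6225 ≈ 12,394.5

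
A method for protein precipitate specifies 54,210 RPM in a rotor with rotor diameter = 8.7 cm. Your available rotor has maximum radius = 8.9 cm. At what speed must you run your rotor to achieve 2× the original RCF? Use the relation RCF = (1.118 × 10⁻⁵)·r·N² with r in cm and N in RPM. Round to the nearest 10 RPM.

≈ 53600 RPM

Original rotor: r = 8.7 / 2 = 4.35 cm
RCF = 1.118 × 10⁻⁵ × r × N²
RCF_original = 1.118 × 10⁻⁵ × 4.35 × (54210)² = 1.118 × 10⁻⁵ × 4.35 × 2,938,724,100 ≈ 142,919 × g
Target RCF = 2 × 142,919 ≈ 285,838 × g
285,838 = 1.118 × 10⁻⁵ × 8.9 × N²
N² = 285,838 / (9.9502 × 10⁻⁵) = 2,872,685,976
N ≈ √2,872,685,976 ≈ 53,597.4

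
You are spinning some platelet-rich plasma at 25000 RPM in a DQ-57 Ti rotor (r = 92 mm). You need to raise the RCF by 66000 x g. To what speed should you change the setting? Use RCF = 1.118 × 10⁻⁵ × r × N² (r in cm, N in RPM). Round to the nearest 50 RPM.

≈ 35600 RPM

r = 92 mm = 9.2 cm
Current RCF = 1.118 × 10⁻⁵ × 9.2 × (25000)² = 1.118 × 10⁻⁵ × 9.2 × 625,000,000 ≈ 64,285 × g
Target RCF = 64,285 + 66,000 = 130,285 × g
N² = 130,285 / (10.2856 × 10⁻⁵) = 1,266,673,796
N ≈ √1,266,673,796 ≈ 35,590.4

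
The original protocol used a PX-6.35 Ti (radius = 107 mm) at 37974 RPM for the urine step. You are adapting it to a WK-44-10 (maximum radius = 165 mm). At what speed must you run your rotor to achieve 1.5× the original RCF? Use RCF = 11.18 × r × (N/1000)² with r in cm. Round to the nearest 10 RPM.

Original rotor: r = 107 mm = 10.7 cm
RCF_original = 11.18 × 10.7 × (37.974)² = 11.18 × 10.7 × 1,442.024676 ≈ 172,503.6 × g
Target RCF = 1.5 × 172,503.6 ≈ 258,755.4 × g
Your rotor: r = 165 mm = 16.5 cm
258,755.4 = 11.18 × 16.5 × (N/1000)²
(N/1000)² = 258,755.4 / 184.47 = 1402.696
N = 1000 × √1402.696 ≈ 37,452.6

≈ 37450 RPM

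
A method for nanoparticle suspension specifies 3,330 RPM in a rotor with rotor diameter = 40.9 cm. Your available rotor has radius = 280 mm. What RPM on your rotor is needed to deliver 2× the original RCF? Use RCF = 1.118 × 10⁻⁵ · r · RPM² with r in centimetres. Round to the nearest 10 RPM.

Original rotor: r = 40.9 / 2 = 20.45 cm
RCF = 1.118 × 10⁻⁵ × r × N²
RCF_original = 1.118 × 10⁻⁵ × 20.45 × (3330)² = 1.118 × 10⁻⁵ × 20.45 × 11,088,900 ≈ 2,535.3 × g
Target RCF = 2 × 2,535.3 ≈ 5,070.6 × g
Your rotor: r = 280 mm = 28.0 cm
5,070.6 = 1.118 × 10⁻⁵ × 28 × N²
N² = 5,070.6 / (31.304 × 10⁻⁵) = 16,197,930
N ≈ √16,197,930 ≈ 4,024.7

≈ 4020 RPM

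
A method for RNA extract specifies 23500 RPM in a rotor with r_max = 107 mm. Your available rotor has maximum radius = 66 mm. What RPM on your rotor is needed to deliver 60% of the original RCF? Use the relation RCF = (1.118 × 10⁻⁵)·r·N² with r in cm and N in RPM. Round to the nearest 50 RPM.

≈ 23200 RPM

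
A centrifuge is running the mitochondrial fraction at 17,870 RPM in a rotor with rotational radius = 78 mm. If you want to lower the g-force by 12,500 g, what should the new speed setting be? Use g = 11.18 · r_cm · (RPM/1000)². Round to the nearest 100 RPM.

r = 78 mm = 7.8 cm
Current RCF = 11.18 × 7.8 × (17.87)² = 11.18 × 7.8 × 319.3369 ≈ 27,847.5 × g
Target RCF = 27,847.5 − 12,500 = 15,347.5 × g
(N/1000)² = 15,347.5 / 87.204 = 175.9954
N = 1000 × √175.9954 ≈ 13,266.3

N₂ ≈ 13300 RPM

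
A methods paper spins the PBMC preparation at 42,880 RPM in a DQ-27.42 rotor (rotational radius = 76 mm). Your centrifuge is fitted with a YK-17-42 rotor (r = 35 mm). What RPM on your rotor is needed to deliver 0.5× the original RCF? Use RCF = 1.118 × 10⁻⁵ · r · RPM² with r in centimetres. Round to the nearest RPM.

Original rotor: r = 76 mm = 7.6 cm
RCF_original = 1.118 × 10⁻⁵ × 7.6 × (42880)² = 1.118 × 10⁻⁵ × 7.6 × 1,838,694,400 ≈ 156,230.2 × g
Target RCF = 0.5 × 156,230.2 ≈ 78,115.1 × g
Your rotor: r = 35 mm = 3.5 cm
78,115.1 = 1.118 × 10⁻⁵ × 3.5 × N²
N² = 78,115.1 / (3.913 × 10⁻⁵) = 1,996,296,959
N ≈ √1,996,296,959 ≈ 44,679.9

≈ 44680 RPM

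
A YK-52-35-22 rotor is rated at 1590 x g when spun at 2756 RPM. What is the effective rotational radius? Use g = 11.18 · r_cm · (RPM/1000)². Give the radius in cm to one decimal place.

18.7 cm

1590 = 11.18 × r × (2.756)²
r = 1590 / (11.18 × 7.595536) = 1590 / 84.91809 ≈ 18.724 cm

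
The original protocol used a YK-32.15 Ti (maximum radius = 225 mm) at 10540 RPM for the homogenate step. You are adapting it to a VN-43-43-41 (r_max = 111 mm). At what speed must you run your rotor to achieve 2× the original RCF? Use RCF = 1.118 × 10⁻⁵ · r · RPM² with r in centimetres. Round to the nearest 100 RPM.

Original rotor: r = 225 mm = 22.5 cm
RCF = 1.118 × 10⁻⁵ × r × N²
RCF_original = 1.118 × 10⁻⁵ × 22.5 × (10540)² = 1.118 × 10⁻⁵ × 22.5 × 111,091,600 ≈ 27,945.1 × g
Target RCF = 2 × 27,945.1 ≈ 55,890.2 × g
Your rotor: r = 111 mm = 11.1 cm
55,890.2 = 1.118 × 10⁻⁵ × 11.1 × N²
N² = 55,890.2 / (12.4098 × 10⁻⁵) = 450,371,481
N ≈ √450,371,481 ≈ 21,222.0

≈ 21200 RPM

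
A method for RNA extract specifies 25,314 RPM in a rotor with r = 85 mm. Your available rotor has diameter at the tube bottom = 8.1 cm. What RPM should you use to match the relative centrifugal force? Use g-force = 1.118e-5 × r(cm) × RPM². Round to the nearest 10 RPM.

≈ 36670 RPM

Original rotor: r = 85 mm = 8.5 cm
RCF = 1.118 × 10⁻⁵ × r × N²
RCF_original = 1.118 × 10⁻⁵ × 8.5 × (25314)² = 1.118 × 10⁻⁵ × 8.5 × 640,798,596 ≈ 60,895.1 × g
Your rotor: r = 8.1 / 2 = 4.05 cm
60,895.1 = 1.118 × 10⁻⁵ × 4.05 × N²
N² = 60,895.1 / (4.5279 × 10⁻⁵) = 1,344,886,150
N ≈ √1,344,886,150 ≈ 36,672.7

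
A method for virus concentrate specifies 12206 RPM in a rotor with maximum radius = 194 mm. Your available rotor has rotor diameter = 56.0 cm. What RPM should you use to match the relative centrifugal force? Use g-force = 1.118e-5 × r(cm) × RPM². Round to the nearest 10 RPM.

10160 RPM

Original rotor: r = 194 mm = 19.4 cm
RCF = 1.118 × 10⁻⁵ × r × N²
RCF_original = 1.118 × 10⁻⁵ × 19.4 × (12206)² = 1.118 × 10⁻⁵ × 19.4 × 148,986,436 ≈ 32,314 × g
Your rotor: r = 56.0 / 2 = 28 cm
32,314 = 1.118 × 10⁻⁵ × 28 × N²
N² = 32,314 / (31.304 × 10⁻⁵) = 103,226,425
N ≈ √103,226,425 ≈ 10,160.0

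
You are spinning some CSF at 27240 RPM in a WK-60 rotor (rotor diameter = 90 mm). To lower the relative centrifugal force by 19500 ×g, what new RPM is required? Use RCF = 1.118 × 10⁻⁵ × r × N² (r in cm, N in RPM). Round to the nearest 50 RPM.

N₂ ≈ 18850 RPM

r = 90 mm / 2 = 45 mm = 4.5 cm
Current RCF = 1.118 × 10⁻⁵ × 4.5 × (27240)² = 1.118 × 10⁻⁵ × 4.5 × 742,017,600 ≈ 37,330.9 × g
Target RCF = 37,330.9 − 19,500 = 17,830.9 × g
N² = 17,830.9 / (5.031 × 10⁻⁵) = 354,420,592
N ≈ √354,420,592 ≈ 18,826.1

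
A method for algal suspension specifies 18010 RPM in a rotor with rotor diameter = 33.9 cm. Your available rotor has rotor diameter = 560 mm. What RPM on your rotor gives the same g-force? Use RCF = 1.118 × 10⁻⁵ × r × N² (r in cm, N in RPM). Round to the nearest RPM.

14013 RPM

Original rotor: r = 33.9 / 2 = 16.95 cm
RCF = 1.118 × 10⁻⁵ × r × N²
RCF_original = 1.118 × 10⁻⁵ × 16.95 × (18010)² = 1.118 × 10⁻⁵ × 16.95 × 324,360,100 ≈ 61,466.6 × g
Your rotor: r = 560 mm / 2 = 280 mm = 28 cm
61,466.6 = 1.118 × 10⁻⁵ × 28 × N²
N² = 61,466.6 / (31.304 × 10⁻⁵) = 196,353,821
N ≈ √196,353,821 ≈ 14,012.6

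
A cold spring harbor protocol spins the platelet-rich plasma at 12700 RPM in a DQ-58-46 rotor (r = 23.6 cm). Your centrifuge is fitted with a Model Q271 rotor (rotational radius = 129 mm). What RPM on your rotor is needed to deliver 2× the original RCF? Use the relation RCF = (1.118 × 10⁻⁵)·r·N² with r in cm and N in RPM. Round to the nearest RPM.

RCF_original = 1.118 × 10⁻⁵ × 23.6 × (12700)² = 1.118 × 10⁻⁵ × 23.6 × 161,290,000 ≈ 42,556 × g
Target RCF = 2 × 42,556 ≈ 85,112 × g
Your rotor: r = 129 mm = 12.9 cm
85,112 = 1.118 × 10⁻⁵ × 12.9 × N²
N² = 85,112 / (14.4222 × 10⁻⁵) = 590,145,748
N ≈ √590,145,748 ≈ 24,292.9

≈ 24293 RPM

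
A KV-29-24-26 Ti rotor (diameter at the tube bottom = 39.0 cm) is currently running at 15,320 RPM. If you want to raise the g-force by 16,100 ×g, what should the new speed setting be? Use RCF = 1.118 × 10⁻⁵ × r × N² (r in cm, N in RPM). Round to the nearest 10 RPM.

r = 39.0 / 2 = 19.5 cm
Current RCF = 1.118 × 10⁻⁵ × 19.5 × (15320)² = 1.118 × 10⁻⁵ × 19.5 × 234,702,400 ≈ 51,167.5 × g
Target RCF = 51,167.5 + 16,100 = 67,267.5 × g
N² = 67,267.5 / (21.801 × 10⁻⁵) = 308,552,360
N ≈ √308,552,360 ≈ 17,565.7

17570 RPM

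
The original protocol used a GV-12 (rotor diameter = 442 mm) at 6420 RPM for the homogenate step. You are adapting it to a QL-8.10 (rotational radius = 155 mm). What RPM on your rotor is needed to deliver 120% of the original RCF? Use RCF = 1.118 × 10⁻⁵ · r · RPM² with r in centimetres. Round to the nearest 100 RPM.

Original rotor: r = 442 mm / 2 = 221 mm = 22.1 cm
RCF_original = 1.118 × 10⁻⁵ × 22.1 × (6420)² = 1.118 × 10⁻⁵ × 22.1 × 41,216,400 ≈ 10,183.7 × g
Target RCF = 1.2 × 10,183.7 ≈ 12,220.4 × g
Your rotor: r = 155 mm = 15.5 cm
12,220.4 = 1.118 × 10⁻⁵ × 15.5 × N²
N² = 12,220.4 / (17.329 × 10⁻⁵) = 70,519,938
N ≈ √70,519,938 ≈ 8,397.6

8400 RPM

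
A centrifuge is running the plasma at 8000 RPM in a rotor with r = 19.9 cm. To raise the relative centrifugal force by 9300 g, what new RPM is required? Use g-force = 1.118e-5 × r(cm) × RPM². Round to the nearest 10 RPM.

≈ 10290 RPM

Current RCF = 1.118 × 10⁻⁵ × 19.9 × (8000)² = 1.118 × 10⁻⁵ × 19.9 × 64,000,000 ≈ 14,238.8 × g
Target RCF = 14,238.8 + 9,300 = 23,538.8 × g
N² = 23,538.8 / (22.2482 × 10⁻⁵) = 105,800,919
N ≈ √105,800,919 ≈ 10,286.0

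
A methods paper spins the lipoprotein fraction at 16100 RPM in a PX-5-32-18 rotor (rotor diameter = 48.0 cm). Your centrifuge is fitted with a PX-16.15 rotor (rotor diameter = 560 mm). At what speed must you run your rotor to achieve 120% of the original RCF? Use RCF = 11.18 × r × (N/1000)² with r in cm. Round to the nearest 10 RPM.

Original rotor: r = 48.0 / 2 = 24 cm
RCF_original = 11.18 × 24 × (16.1)² = 11.18 × 24 × 259.21 ≈ 69,551.2 × g
Target RCF = 1.2 × 69,551.2 ≈ 83,461.4 × g
Your rotor: r = 560 mm / 2 = 280 mm = 28 cm
83,461.4 = 11.18 × 28 × (N/1000)²
(N/1000)² = 83,461.4 / 313.04 = 266.6158
N = 1000 × √266.6158 ≈ 16,328.4

≈ 16330 RPM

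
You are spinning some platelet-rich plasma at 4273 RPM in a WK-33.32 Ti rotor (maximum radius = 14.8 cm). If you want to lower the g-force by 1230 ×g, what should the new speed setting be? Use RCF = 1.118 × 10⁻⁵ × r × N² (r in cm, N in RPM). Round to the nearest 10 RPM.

3290 RPM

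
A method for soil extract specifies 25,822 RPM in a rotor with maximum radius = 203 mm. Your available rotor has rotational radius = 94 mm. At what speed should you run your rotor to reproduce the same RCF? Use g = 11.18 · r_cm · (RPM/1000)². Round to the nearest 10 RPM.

37950 RPM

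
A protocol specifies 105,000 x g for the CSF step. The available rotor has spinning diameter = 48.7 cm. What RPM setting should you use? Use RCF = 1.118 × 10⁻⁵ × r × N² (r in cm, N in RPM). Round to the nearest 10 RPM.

≈ 19640 RPM

r = 48.7 / 2 = 24.35 cm
RCF = 1.118 × 10⁻⁵ × r × N²
105,000 = 1.118 × 10⁻⁵ × 24.35 × N²
N² = 105,000 / (27.2233 × 10⁻⁵) = 385,699,015
N ≈ √385,699,015 ≈ 19,639.2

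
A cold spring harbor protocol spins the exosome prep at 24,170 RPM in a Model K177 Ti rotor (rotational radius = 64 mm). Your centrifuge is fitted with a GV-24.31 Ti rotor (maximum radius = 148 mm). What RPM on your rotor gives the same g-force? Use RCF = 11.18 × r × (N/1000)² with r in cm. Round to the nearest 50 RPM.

15900 RPM

Original rotor: r = 64 mm = 6.4 cm
RCF_original = 11.18 × 6.4 × (24.17)² = 11.18 × 6.4 × 584.1889 ≈ 41,799.9 × g
Your rotor: r = 148 mm = 14.8 cm
41,799.9 = 11.18 × 14.8 × (N/1000)²
(N/1000)² = 41,799.9 / 165.464 = 252.6223
N = 1000 × √252.6223 ≈ 15,894.1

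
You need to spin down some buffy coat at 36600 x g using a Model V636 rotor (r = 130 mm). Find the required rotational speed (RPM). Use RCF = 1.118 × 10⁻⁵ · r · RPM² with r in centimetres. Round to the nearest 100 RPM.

r = 130 mm = 13.0 cm
36,600 = 1.118 × 10⁻⁵ × 13 × N²
N² = 36,600 / (14.534 × 10⁻⁵) = 251,823,311
N ≈ √251,823,311 ≈ 15,868.9

15900 RPM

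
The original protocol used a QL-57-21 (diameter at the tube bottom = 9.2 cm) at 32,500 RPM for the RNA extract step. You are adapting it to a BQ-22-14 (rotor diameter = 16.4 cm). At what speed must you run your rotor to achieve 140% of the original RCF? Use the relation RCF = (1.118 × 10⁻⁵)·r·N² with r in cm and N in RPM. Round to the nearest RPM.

≈ 28802 RPM

Original rotor: r = 9.2 / 2 = 4.6 cm
RCF_original = 1.118 × 10⁻⁵ × 4.6 × (32500)² = 1.118 × 10⁻⁵ × 4.6 × 1,056,250,000 ≈ 54,320.8 × g
Target RCF = 1.4 × 54,320.8 ≈ 76,049.1 × g
Your rotor: r = 16.4 / 2 = 8.2 cm
76,049.1 = 1.118 × 10⁻⁵ × 8.2 × N²
N² = 76,049.1 / (9.1676 × 10⁻⁵) = 829,542,083
N ≈ √829,542,083 ≈ 28,801.8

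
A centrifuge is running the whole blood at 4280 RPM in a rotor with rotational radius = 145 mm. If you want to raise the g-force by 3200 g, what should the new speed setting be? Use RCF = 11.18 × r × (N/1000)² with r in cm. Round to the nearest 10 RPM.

r = 145 mm = 14.5 cm
Current RCF = 11.18 × 14.5 × (4.28)² = 11.18 × 14.5 × 18.3184 ≈ 2,969.6 × g
Target RCF = 2,969.6 + 3,200 = 6,169.6 × g
(N/1000)² = 6,169.6 / 162.11 = 38.05811
N = 1000 × √38.05811 ≈ 6,169.1

6170 RPM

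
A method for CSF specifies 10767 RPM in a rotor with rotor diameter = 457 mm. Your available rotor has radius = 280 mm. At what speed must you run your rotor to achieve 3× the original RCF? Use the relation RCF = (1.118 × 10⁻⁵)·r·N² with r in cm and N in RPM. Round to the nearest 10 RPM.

16850 RPM

Original rotor: r = 457 mm / 2 = 228.5 mm = 22.85 cm
RCF = 1.118 × 10⁻⁵ × r × N²
RCF_original = 1.118 × 10⁻⁵ × 22.85 × (10767)² = 1.118 × 10⁻⁵ × 22.85 × 115,928,289 ≈ 29,615.4 × g
Target RCF = 3 × 29,615.4 ≈ 88,846.2 × g
Your rotor: r = 280 mm = 28.0 cm
88,846.2 = 1.118 × 10⁻⁵ × 28 × N²
N² = 88,846.2 / (31.304 × 10⁻⁵) = 283,817,404
N ≈ √283,817,404 ≈ 16,846.9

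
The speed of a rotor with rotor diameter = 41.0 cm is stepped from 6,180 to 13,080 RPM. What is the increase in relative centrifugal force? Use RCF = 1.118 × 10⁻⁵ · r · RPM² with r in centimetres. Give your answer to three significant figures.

r = 41.0 / 2 = 20.5 cm
RCF₁ = 1.118 × 10⁻⁵ × 20.5 × (6180)² = 1.118 × 10⁻⁵ × 20.5 × 38,192,400 ≈ 8,753.3 × g
RCF₂ = 1.118 × 10⁻⁵ × 20.5 × (13080)² = 1.118 × 10⁻⁵ × 20.5 × 171,086,400 ≈ 39,211.3 × g
Increase = 39,211.3 − 8,753.3 = 30,458

30500 ×g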